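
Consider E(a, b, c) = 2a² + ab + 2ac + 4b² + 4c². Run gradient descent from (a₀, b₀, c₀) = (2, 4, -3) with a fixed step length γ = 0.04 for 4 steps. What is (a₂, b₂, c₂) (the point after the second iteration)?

(1.5488, 1.7248, -1.6368)

∇E = (4a + b + 2c, a + 8b, 2a + 8c)
Step 1: at (2, 4, -3), ∇E = (6, 34, -20) → (2, 4, -3) − 0.04·(6, 34, -20) = (1.76, 2.64, -2.2)
Step 2: at (1.76, 2.64, -2.2), ∇E = (5.28, 22.88, -14.08) → (1.76, 2.64, -2.2) − 0.04·(5.28, 22.88, -14.08) = (1.5488, 1.7248, -1.6368)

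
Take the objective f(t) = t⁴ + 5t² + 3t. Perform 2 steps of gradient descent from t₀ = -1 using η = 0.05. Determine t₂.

f′(t) = 4t³ + 10t + 3
t₁ = -1 − 0.05·(-11) = -0.45
t₂ = -0.45 − 0.05·(-1.8645) = -0.356775

-0.356775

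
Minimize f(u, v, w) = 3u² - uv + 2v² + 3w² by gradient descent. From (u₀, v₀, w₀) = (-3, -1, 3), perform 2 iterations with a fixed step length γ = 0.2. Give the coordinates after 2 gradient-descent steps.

(-0.24, -0.08, 0.12)

∇f = (6u - v, -u + 4v, 6w)
(u₁, v₁, w₁) = (-3, -1, 3) − 0.2·(-17, -1, 18) = (0.4, -0.8, -0.6)
(u₂, v₂, w₂) = (0.4, -0.8, -0.6) − 0.2·(3.2, -3.6, -3.6) = (-0.24, -0.08, 0.12)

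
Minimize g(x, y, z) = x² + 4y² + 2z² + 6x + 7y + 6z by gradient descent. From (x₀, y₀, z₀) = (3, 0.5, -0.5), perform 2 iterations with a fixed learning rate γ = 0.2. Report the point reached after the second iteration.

∇g = (2x + 6, 8y + 7, 4z + 6)
Step 1: at (3, 0.5, -0.5), ∇g = (12, 11, 4) → (3, 0.5, -0.5) − 0.2·(12, 11, 4) = (0.6, -1.7, -1.3)
Step 2: at (0.6, -1.7, -1.3), ∇g = (7.2, -6.6, 0.8) → (0.6, -1.7, -1.3) − 0.2·(7.2, -6.6, 0.8) = (-0.84, -0.38, -1.46)

(-0.84, -0.38, -1.46)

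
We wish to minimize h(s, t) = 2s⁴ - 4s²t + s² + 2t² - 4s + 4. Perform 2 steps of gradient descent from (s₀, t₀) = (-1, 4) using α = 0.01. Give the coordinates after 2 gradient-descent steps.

∇h = (8s³ - 8st + 2s - 4, -4s² + 4t)
Step 1: at (-1, 4), ∇h = (18, 12) → (-1, 4) − 0.01·(18, 12) = (-1.18, 3.88)
Step 2: at (-1.18, 3.88), ∇h = (17.122944, 9.9504) → (-1.18, 3.88) − 0.01·(17.122944, 9.9504) = (-1.35122944, 3.780496)

(-1.35122944, 3.780496)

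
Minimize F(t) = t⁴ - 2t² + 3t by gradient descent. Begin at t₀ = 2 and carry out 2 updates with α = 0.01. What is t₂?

F′(t) = 4t³ - 4t + 3
Step 1: F′(2) = 27; t₁ = 2 − 0.01·27 = 1.73
Step 2: F′(1.73) = 16.790868; t₂ = 1.73 − 0.01·16.790868 = 1.56209132

1.56209132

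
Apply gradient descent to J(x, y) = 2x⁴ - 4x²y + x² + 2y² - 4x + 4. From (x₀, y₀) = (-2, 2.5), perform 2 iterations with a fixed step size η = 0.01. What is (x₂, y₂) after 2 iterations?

(-1.57113344, 2.570496)

∇J = (8x³ - 8xy + 2x - 4, -4x² + 4y)
(x₁, y₁) = (-2, 2.5) − 0.01·(-32, -6) = (-1.68, 2.56)
(x₂, y₂) = (-1.68, 2.56) − 0.01·(-10.886656, -1.0496) = (-1.57113344, 2.570496)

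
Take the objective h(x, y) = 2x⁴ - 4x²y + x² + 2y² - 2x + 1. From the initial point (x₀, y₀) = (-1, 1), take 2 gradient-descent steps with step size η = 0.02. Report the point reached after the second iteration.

(-0.86580992, 0.987712)

∇h = (8x³ - 8xy + 2x - 2, -4x² + 4y)
(x₁, y₁) = (-1, 1) − 0.02·(-4, 0) = (-0.92, 1)
(x₂, y₂) = (-0.92, 1) − 0.02·(-2.709504, 0.6144) = (-0.86580992, 0.987712)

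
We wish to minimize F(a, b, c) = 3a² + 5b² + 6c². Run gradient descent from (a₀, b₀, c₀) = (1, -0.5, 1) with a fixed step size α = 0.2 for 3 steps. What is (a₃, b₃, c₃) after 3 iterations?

∇F = (6a, 10b, 12c)
(a₁, b₁, c₁) = (1, -0.5, 1) − 0.2·(6, -5, 12) = (-0.2, 0.5, -1.4)
(a₂, b₂, c₂) = (-0.2, 0.5, -1.4) − 0.2·(-1.2, 5, -16.8) = (0.04, -0.5, 1.96)
(a₃, b₃, c₃) = (0.04, -0.5, 1.96) − 0.2·(0.24, -5, 23.52) = (-0.008, 0.5, -2.744)

(-0.008, 0.5, -2.744)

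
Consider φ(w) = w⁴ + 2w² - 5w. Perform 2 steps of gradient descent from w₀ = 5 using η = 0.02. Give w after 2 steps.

φ′(w) = 4w³ + 4w - 5
Step 1: φ′(5) = 515; w₁ = 5 − 0.02·515 = -5.3
Step 2: φ′(-5.3) = -621.708; w₂ = -5.3 − 0.02·(-621.708) = 7.13416

7.13416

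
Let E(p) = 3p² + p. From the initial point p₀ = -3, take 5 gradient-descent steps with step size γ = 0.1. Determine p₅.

E′(p) = 6p + 1
p₁ = -3 − 0.1·(-17) = -1.3
p₂ = -1.3 − 0.1·(-6.8) = -0.62
p₃ = -0.62 − 0.1·(-2.72) = -0.348
p₄ = -0.348 − 0.1·(-1.088) = -0.2392
p₅ = -0.2392 − 0.1·(-0.4352) = -0.19568

-0.19568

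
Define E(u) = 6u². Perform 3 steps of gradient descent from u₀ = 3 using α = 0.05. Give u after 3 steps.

0.192

E′(u) = 12u
u₁ = 3 − 0.05·36 = 1.2
u₂ = 1.2 − 0.05·14.4 = 0.48
u₃ = 0.48 − 0.05·5.76 = 0.192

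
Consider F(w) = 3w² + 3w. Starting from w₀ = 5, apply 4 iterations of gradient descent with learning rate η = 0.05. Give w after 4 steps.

0.82055

F′(w) = 6w + 3
w₁ = 5 − 0.05·33 = 3.35
w₂ = 3.35 − 0.05·23.1 = 2.195
w₃ = 2.195 − 0.05·16.17 = 1.3865
w₄ = 1.3865 − 0.05·11.319 = 0.82055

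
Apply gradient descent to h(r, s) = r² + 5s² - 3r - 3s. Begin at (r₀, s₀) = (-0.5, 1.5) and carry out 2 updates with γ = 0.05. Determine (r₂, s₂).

∇h = (2r - 3, 10s - 3)
Step 1: at (-0.5, 1.5), ∇h = (-4, 12) → (-0.5, 1.5) − 0.05·(-4, 12) = (-0.3, 0.9)
Step 2: at (-0.3, 0.9), ∇h = (-3.6, 6) → (-0.3, 0.9) − 0.05·(-3.6, 6) = (-0.12, 0.6)

(-0.12, 0.6)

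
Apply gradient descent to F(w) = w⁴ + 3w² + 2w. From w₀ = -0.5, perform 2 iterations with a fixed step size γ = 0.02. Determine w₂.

F′(w) = 4w³ + 6w + 2
Step 1: F′(-0.5) = -1.5; w₁ = -0.5 − 0.02·(-1.5) = -0.47
Step 2: F′(-0.47) = -1.235292; w₂ = -0.47 − 0.02·(-1.235292) = -0.44529416

-0.44529416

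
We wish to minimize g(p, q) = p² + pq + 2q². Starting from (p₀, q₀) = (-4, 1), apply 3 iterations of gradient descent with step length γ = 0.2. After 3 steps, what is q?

0.496

∇g = (2p + q, p + 4q)
Step 1: at (-4, 1), ∇g = (-7, 0) → (-4, 1) − 0.2·(-7, 0) = (-2.6, 1)
Step 2: at (-2.6, 1), ∇g = (-4.2, 1.4) → (-2.6, 1) − 0.2·(-4.2, 1.4) = (-1.76, 0.72)
Step 3: at (-1.76, 0.72), ∇g = (-2.8, 1.12) → (-1.76, 0.72) − 0.2·(-2.8, 1.12) = (-1.2, 0.496)
q = 0.496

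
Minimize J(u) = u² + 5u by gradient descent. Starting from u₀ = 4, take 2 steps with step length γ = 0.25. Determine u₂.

-0.875

J′(u) = 2u + 5
Step 1: J′(4) = 13; u₁ = 4 − 0.25·13 = 0.75
Step 2: J′(0.75) = 6.5; u₂ = 0.75 − 0.25·6.5 = -0.875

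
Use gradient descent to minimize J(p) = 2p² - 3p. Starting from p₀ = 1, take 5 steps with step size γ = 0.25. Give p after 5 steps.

J′(p) = 4p - 3
p₁ = 1 − 0.25·1 = 0.75
p₂ = 0.75 − 0.25·0 = 0.75
p₃ = 0.75 − 0.25·0 = 0.75
p₄ = 0.75 − 0.25·0 = 0.75
p₅ = 0.75 − 0.25·0 = 0.75

0.75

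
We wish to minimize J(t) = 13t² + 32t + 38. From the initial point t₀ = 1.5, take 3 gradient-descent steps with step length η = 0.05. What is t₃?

-1.3045

J′(t) = 26t + 32
Step 1: J′(1.5) = 71; t₁ = 1.5 − 0.05·71 = -2.05
Step 2: J′(-2.05) = -21.3; t₂ = -2.05 − 0.05·(-21.3) = -0.985
Step 3: J′(-0.985) = 6.39; t₃ = -0.985 − 0.05·6.39 = -1.3045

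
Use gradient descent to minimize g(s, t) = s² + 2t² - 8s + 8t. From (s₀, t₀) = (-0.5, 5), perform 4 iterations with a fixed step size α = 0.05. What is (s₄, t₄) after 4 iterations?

(1.04755, 0.8672)

∇g = (2s - 8, 4t + 8)
Step 1: at (-0.5, 5), ∇g = (-9, 28) → (-0.5, 5) − 0.05·(-9, 28) = (-0.05, 3.6)
Step 2: at (-0.05, 3.6), ∇g = (-8.1, 22.4) → (-0.05, 3.6) − 0.05·(-8.1, 22.4) = (0.355, 2.48)
Step 3: at (0.355, 2.48), ∇g = (-7.29, 17.92) → (0.355, 2.48) − 0.05·(-7.29, 17.92) = (0.7195, 1.584)
Step 4: at (0.7195, 1.584), ∇g = (-6.561, 14.336) → (0.7195, 1.584) − 0.05·(-6.561, 14.336) = (1.04755, 0.8672)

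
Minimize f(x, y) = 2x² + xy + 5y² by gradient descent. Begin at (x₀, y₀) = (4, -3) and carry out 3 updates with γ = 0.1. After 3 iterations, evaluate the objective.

2.06102

∇f = (4x + y, x + 10y)
(x₁, y₁) = (4, -3) − 0.1·(13, -26) = (2.7, -0.4)
(x₂, y₂) = (2.7, -0.4) − 0.1·(10.4, -1.3) = (1.66, -0.27)
(x₃, y₃) = (1.66, -0.27) − 0.1·(6.37, -1.04) = (1.023, -0.166)
f(1.023, -0.166) = 2.06102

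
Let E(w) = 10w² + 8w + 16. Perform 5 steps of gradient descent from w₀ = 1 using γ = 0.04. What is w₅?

-0.399552

E′(w) = 20w + 8
Step 1: E′(1) = 28; w₁ = 1 − 0.04·28 = -0.12
Step 2: E′(-0.12) = 5.6; w₂ = -0.12 − 0.04·5.6 = -0.344
Step 3: E′(-0.344) = 1.12; w₃ = -0.344 − 0.04·1.12 = -0.3888
Step 4: E′(-0.3888) = 0.224; w₄ = -0.3888 − 0.04·0.224 = -0.39776
Step 5: E′(-0.39776) = 0.0448; w₅ = -0.39776 − 0.04·0.0448 = -0.399552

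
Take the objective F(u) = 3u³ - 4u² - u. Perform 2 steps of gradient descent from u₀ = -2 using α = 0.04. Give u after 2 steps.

-11.168576

F′(u) = 9u² - 8u - 1
Step 1: F′(-2) = 51; u₁ = -2 − 0.04·51 = -4.04
Step 2: F′(-4.04) = 178.2144; u₂ = -4.04 − 0.04·178.2144 = -11.168576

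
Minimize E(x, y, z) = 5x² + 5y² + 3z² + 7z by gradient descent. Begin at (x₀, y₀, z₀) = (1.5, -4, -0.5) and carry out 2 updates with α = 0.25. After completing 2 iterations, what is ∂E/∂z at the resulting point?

1

∇E = (10x, 10y, 6z + 7)
(x₁, y₁, z₁) = (1.5, -4, -0.5) − 0.25·(15, -40, 4) = (-2.25, 6, -1.5)
(x₂, y₂, z₂) = (-2.25, 6, -1.5) − 0.25·(-22.5, 60, -2) = (3.375, -9, -1)
∂E/∂z at (3.375, -9, -1) = 1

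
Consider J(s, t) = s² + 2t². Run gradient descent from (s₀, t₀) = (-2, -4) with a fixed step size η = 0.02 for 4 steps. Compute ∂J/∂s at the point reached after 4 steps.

-3.39738624

∇J = (2s, 4t)
Step 1: at (-2, -4), ∇J = (-4, -16) → (-2, -4) − 0.02·(-4, -16) = (-1.92, -3.68)
Step 2: at (-1.92, -3.68), ∇J = (-3.84, -14.72) → (-1.92, -3.68) − 0.02·(-3.84, -14.72) = (-1.8432, -3.3856)
Step 3: at (-1.8432, -3.3856), ∇J = (-3.6864, -13.5424) → (-1.8432, -3.3856) − 0.02·(-3.6864, -13.5424) = (-1.769472, -3.114752)
Step 4: at (-1.769472, -3.114752), ∇J = (-3.538944, -12.459008) → (-1.769472, -3.114752) − 0.02·(-3.538944, -12.459008) = (-1.69869312, -2.86557184)
∂J/∂s at (-1.69869312, -2.86557184) = -3.39738624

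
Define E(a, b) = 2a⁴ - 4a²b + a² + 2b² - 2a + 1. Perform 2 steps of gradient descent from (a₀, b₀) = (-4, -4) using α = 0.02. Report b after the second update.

∇E = (8a³ - 8ab + 2a - 2, -4a² + 4b)
(a₁, b₁) = (-4, -4) − 0.02·(-650, -80) = (9, -2.4)
(a₂, b₂) = (9, -2.4) − 0.02·(6020.8, -333.6) = (-111.416, 4.272)
b = 4.272

4.272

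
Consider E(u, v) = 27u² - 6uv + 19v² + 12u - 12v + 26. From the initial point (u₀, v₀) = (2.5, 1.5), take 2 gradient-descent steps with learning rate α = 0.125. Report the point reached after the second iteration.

(81.625, -1.125)

∇E = (54u - 6v + 12, -6u + 38v - 12)
(u₁, v₁) = (2.5, 1.5) − 0.125·(138, 30) = (-14.75, -2.25)
(u₂, v₂) = (-14.75, -2.25) − 0.125·(-771, -9) = (81.625, -1.125)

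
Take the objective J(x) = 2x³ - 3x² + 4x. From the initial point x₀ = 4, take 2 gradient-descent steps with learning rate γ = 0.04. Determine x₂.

0.809216

J′(x) = 6x² - 6x + 4
x₁ = 4 − 0.04·76 = 0.96
x₂ = 0.96 − 0.04·3.7696 = 0.809216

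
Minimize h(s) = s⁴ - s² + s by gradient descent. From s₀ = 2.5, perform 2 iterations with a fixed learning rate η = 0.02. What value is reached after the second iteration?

h′(s) = 4s³ - 2s + 1
Step 1: h′(2.5) = 58.5; s₁ = 2.5 − 0.02·58.5 = 1.33
Step 2: h′(1.33) = 7.750548; s₂ = 1.33 − 0.02·7.750548 = 1.17498904

1.17498904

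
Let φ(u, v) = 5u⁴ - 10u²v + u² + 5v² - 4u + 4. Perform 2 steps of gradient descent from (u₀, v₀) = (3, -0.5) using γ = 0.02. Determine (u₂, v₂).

(227.7358336, 15.36672)

∇φ = (20u³ - 20uv + 2u - 4, -10u² + 10v)
(u₁, v₁) = (3, -0.5) − 0.02·(572, -95) = (-8.44, 1.4)
(u₂, v₂) = (-8.44, 1.4) − 0.02·(-11808.79168, -698.336) = (227.7358336, 15.36672)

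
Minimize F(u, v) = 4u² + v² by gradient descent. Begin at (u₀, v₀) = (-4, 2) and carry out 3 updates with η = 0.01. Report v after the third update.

1.882384

∇F = (8u, 2v)
Step 1: at (-4, 2), ∇F = (-32, 4) → (-4, 2) − 0.01·(-32, 4) = (-3.68, 1.96)
Step 2: at (-3.68, 1.96), ∇F = (-29.44, 3.92) → (-3.68, 1.96) − 0.01·(-29.44, 3.92) = (-3.3856, 1.9208)
Step 3: at (-3.3856, 1.9208), ∇F = (-27.0848, 3.8416) → (-3.3856, 1.9208) − 0.01·(-27.0848, 3.8416) = (-3.114752, 1.882384)
v = 1.882384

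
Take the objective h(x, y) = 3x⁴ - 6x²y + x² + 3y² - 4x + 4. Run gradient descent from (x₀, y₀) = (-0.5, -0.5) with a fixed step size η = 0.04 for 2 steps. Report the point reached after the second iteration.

∇h = (12x³ - 12xy + 2x - 4, -6x² + 6y)
Step 1: at (-0.5, -0.5), ∇h = (-9.5, -4.5) → (-0.5, -0.5) − 0.04·(-9.5, -4.5) = (-0.12, -0.32)
Step 2: at (-0.12, -0.32), ∇h = (-4.721536, -2.0064) → (-0.12, -0.32) − 0.04·(-4.721536, -2.0064) = (0.06886144, -0.239744)

(0.06886144, -0.239744)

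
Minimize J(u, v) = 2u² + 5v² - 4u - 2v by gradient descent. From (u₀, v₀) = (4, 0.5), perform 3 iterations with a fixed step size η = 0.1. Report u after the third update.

1.648

∇J = (4u - 4, 10v - 2)
(u₁, v₁) = (4, 0.5) − 0.1·(12, 3) = (2.8, 0.2)
(u₂, v₂) = (2.8, 0.2) − 0.1·(7.2, 0) = (2.08, 0.2)
(u₃, v₃) = (2.08, 0.2) − 0.1·(4.32, 0) = (1.648, 0.2)
u = 1.648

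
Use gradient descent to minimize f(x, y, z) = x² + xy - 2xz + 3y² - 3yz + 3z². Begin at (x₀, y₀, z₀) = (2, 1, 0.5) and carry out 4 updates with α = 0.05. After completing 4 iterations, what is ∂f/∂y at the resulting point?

0.9907875

∇f = (2x + y - 2z, x + 6y - 3z, -2x - 3y + 6z)
(x₁, y₁, z₁) = (2, 1, 0.5) − 0.05·(4, 6.5, -4) = (1.8, 0.675, 0.7)
(x₂, y₂, z₂) = (1.8, 0.675, 0.7) − 0.05·(2.875, 3.75, -1.425) = (1.65625, 0.4875, 0.77125)
(x₃, y₃, z₃) = (1.65625, 0.4875, 0.77125) − 0.05·(2.2575, 2.2675, -0.1475) = (1.543375, 0.374125, 0.778625)
(x₄, y₄, z₄) = (1.543375, 0.374125, 0.778625) − 0.05·(1.903625, 1.45225, 0.462625) = (1.44819375, 0.3015125, 0.75549375)
∂f/∂y at (1.44819375, 0.3015125, 0.75549375) = 0.9907875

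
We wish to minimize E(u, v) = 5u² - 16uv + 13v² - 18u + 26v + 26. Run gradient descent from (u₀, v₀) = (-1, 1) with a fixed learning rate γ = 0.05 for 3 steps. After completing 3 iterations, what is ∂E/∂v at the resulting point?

-35.404

∇E = (10u - 16v - 18, -16u + 26v + 26)
Step 1: at (-1, 1), ∇E = (-44, 68) → (-1, 1) − 0.05·(-44, 68) = (1.2, -2.4)
Step 2: at (1.2, -2.4), ∇E = (32.4, -55.6) → (1.2, -2.4) − 0.05·(32.4, -55.6) = (-0.42, 0.38)
Step 3: at (-0.42, 0.38), ∇E = (-28.28, 42.6) → (-0.42, 0.38) − 0.05·(-28.28, 42.6) = (0.994, -1.75)
∂E/∂v at (0.994, -1.75) = -35.404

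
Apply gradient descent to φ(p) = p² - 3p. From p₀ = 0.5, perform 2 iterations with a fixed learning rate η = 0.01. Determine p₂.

φ′(p) = 2p - 3
Step 1: φ′(0.5) = -2; p₁ = 0.5 − 0.01·(-2) = 0.52
Step 2: φ′(0.52) = -1.96; p₂ = 0.52 − 0.01·(-1.96) = 0.5396

0.5396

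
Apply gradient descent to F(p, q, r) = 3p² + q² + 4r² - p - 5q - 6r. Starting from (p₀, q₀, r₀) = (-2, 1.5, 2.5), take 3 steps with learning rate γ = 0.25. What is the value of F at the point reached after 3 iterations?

∇F = (6p - 1, 2q - 5, 8r - 6)
Step 1: at (-2, 1.5, 2.5), ∇F = (-13, -2, 14) → (-2, 1.5, 2.5) − 0.25·(-13, -2, 14) = (1.25, 2, -1)
Step 2: at (1.25, 2, -1), ∇F = (6.5, -1, -14) → (1.25, 2, -1) − 0.25·(6.5, -1, -14) = (-0.375, 2.25, 2.5)
Step 3: at (-0.375, 2.25, 2.5), ∇F = (-3.25, -0.5, 14) → (-0.375, 2.25, 2.5) − 0.25·(-3.25, -0.5, 14) = (0.4375, 2.375, -1)
F(0.4375, 2.375, -1) = 3.90234375

3.90234375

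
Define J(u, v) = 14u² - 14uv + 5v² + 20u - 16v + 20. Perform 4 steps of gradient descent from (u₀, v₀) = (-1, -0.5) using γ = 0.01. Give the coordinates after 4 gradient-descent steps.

∇J = (28u - 14v + 20, -14u + 10v - 16)
(u₁, v₁) = (-1, -0.5) − 0.01·(-1, -7) = (-0.99, -0.43)
(u₂, v₂) = (-0.99, -0.43) − 0.01·(-1.7, -6.44) = (-0.973, -0.3656)
(u₃, v₃) = (-0.973, -0.3656) − 0.01·(-2.1256, -6.034) = (-0.951744, -0.30526)
(u₄, v₄) = (-0.951744, -0.30526) − 0.01·(-2.375192, -5.728184) = (-0.92799208, -0.24797816)

(-0.92799208, -0.24797816)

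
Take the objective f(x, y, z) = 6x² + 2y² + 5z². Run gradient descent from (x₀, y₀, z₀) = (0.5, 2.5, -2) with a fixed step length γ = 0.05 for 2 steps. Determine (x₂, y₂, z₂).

∇f = (12x, 4y, 10z)
(x₁, y₁, z₁) = (0.5, 2.5, -2) − 0.05·(6, 10, -20) = (0.2, 2, -1)
(x₂, y₂, z₂) = (0.2, 2, -1) − 0.05·(2.4, 8, -10) = (0.08, 1.6, -0.5)

(0.08, 1.6, -0.5)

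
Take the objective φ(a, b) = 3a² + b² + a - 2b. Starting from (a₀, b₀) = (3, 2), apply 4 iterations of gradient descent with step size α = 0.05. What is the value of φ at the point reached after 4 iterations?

1.0813781775

∇φ = (6a + 1, 2b - 2)
Step 1: at (3, 2), ∇φ = (19, 2) → (3, 2) − 0.05·(19, 2) = (2.05, 1.9)
Step 2: at (2.05, 1.9), ∇φ = (13.3, 1.8) → (2.05, 1.9) − 0.05·(13.3, 1.8) = (1.385, 1.81)
Step 3: at (1.385, 1.81), ∇φ = (9.31, 1.62) → (1.385, 1.81) − 0.05·(9.31, 1.62) = (0.9195, 1.729)
Step 4: at (0.9195, 1.729), ∇φ = (6.517, 1.458) → (0.9195, 1.729) − 0.05·(6.517, 1.458) = (0.59365, 1.6561)
φ(0.59365, 1.6561) = 1.0813781775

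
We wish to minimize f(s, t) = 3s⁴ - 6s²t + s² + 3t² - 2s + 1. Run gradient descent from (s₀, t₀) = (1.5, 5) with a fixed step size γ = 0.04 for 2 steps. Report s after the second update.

-9.12863232

∇f = (12s³ - 12st + 2s - 2, -6s² + 6t)
Step 1: at (1.5, 5), ∇f = (-48.5, 16.5) → (1.5, 5) − 0.04·(-48.5, 16.5) = (3.44, 4.34)
Step 2: at (3.44, 4.34), ∇f = (314.215808, -44.9616) → (3.44, 4.34) − 0.04·(314.215808, -44.9616) = (-9.12863232, 6.138464)
s = -9.12863232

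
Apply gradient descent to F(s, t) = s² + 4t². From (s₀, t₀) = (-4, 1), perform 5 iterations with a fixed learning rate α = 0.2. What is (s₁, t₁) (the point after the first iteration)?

∇F = (2s, 8t)
Step 1: at (-4, 1), ∇F = (-8, 8) → (-4, 1) − 0.2·(-8, 8) = (-2.4, -0.6)

(-2.4, -0.6)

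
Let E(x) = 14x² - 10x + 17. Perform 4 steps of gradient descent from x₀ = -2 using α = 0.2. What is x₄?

E′(x) = 28x - 10
Step 1: E′(-2) = -66; x₁ = -2 − 0.2·(-66) = 11.2
Step 2: E′(11.2) = 303.6; x₂ = 11.2 − 0.2·303.6 = -49.52
Step 3: E′(-49.52) = -1396.56; x₃ = -49.52 − 0.2·(-1396.56) = 229.792
Step 4: E′(229.792) = 6424.176; x₄ = 229.792 − 0.2·6424.176 = -1055.0432

-1055.0432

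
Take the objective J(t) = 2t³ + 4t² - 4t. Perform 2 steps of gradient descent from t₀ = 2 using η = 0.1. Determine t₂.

J′(t) = 6t² + 8t - 4
Step 1: J′(2) = 36; t₁ = 2 − 0.1·36 = -1.6
Step 2: J′(-1.6) = -1.44; t₂ = -1.6 − 0.1·(-1.44) = -1.456

-1.456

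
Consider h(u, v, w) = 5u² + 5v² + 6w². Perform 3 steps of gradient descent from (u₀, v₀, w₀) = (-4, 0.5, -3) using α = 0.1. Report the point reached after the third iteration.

∇h = (10u, 10v, 12w)
(u₁, v₁, w₁) = (-4, 0.5, -3) − 0.1·(-40, 5, -36) = (0, 0, 0.6)
(u₂, v₂, w₂) = (0, 0, 0.6) − 0.1·(0, 0, 7.2) = (0, 0, -0.12)
(u₃, v₃, w₃) = (0, 0, -0.12) − 0.1·(0, 0, -1.44) = (0, 0, 0.024)

(0, 0, 0.024)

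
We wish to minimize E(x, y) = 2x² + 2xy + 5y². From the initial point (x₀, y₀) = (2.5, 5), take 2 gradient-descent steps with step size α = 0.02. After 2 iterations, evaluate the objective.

∇E = (4x + 2y, 2x + 10y)
Step 1: at (2.5, 5), ∇E = (20, 55) → (2.5, 5) − 0.02·(20, 55) = (2.1, 3.9)
Step 2: at (2.1, 3.9), ∇E = (16.2, 43.2) → (2.1, 3.9) − 0.02·(16.2, 43.2) = (1.776, 3.036)
E(1.776, 3.036) = 63.178704

63.178704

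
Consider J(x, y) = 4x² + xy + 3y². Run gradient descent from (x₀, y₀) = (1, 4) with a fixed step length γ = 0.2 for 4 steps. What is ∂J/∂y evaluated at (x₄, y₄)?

1.7216

∇J = (8x + y, x + 6y)
Step 1: at (1, 4), ∇J = (12, 25) → (1, 4) − 0.2·(12, 25) = (-1.4, -1)
Step 2: at (-1.4, -1), ∇J = (-12.2, -7.4) → (-1.4, -1) − 0.2·(-12.2, -7.4) = (1.04, 0.48)
Step 3: at (1.04, 0.48), ∇J = (8.8, 3.92) → (1.04, 0.48) − 0.2·(8.8, 3.92) = (-0.72, -0.304)
Step 4: at (-0.72, -0.304), ∇J = (-6.064, -2.544) → (-0.72, -0.304) − 0.2·(-6.064, -2.544) = (0.4928, 0.2048)
∂J/∂y at (0.4928, 0.2048) = 1.7216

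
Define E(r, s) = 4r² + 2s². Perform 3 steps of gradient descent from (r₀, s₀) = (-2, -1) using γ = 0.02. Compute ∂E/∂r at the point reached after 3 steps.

∇E = (8r, 4s)
Step 1: at (-2, -1), ∇E = (-16, -4) → (-2, -1) − 0.02·(-16, -4) = (-1.68, -0.92)
Step 2: at (-1.68, -0.92), ∇E = (-13.44, -3.68) → (-1.68, -0.92) − 0.02·(-13.44, -3.68) = (-1.4112, -0.8464)
Step 3: at (-1.4112, -0.8464), ∇E = (-11.2896, -3.3856) → (-1.4112, -0.8464) − 0.02·(-11.2896, -3.3856) = (-1.185408, -0.778688)
∂E/∂r at (-1.185408, -0.778688) = -9.483264

-9.483264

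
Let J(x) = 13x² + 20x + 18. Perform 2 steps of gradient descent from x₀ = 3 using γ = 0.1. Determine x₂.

J′(x) = 26x + 20
Step 1: J′(3) = 98; x₁ = 3 − 0.1·98 = -6.8
Step 2: J′(-6.8) = -156.8; x₂ = -6.8 − 0.1·(-156.8) = 8.88

8.88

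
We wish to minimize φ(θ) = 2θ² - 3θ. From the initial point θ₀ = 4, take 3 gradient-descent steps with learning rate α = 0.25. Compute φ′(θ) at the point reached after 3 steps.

φ′(θ) = 4θ - 3
θ₁ = 4 − 0.25·13 = 0.75
θ₂ = 0.75 − 0.25·0 = 0.75
θ₃ = 0.75 − 0.25·0 = 0.75
φ′(θ) at (0.75) = 0

0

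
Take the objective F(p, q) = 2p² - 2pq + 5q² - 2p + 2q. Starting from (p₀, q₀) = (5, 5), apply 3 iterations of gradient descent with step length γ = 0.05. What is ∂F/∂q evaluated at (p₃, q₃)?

7.046

∇F = (4p - 2q - 2, -2p + 10q + 2)
Step 1: at (5, 5), ∇F = (8, 42) → (5, 5) − 0.05·(8, 42) = (4.6, 2.9)
Step 2: at (4.6, 2.9), ∇F = (10.6, 21.8) → (4.6, 2.9) − 0.05·(10.6, 21.8) = (4.07, 1.81)
Step 3: at (4.07, 1.81), ∇F = (10.66, 11.96) → (4.07, 1.81) − 0.05·(10.66, 11.96) = (3.537, 1.212)
∂F/∂q at (3.537, 1.212) = 7.046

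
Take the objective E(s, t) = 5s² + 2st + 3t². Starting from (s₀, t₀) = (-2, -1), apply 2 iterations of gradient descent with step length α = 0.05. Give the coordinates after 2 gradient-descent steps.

(-0.4, -0.26)

∇E = (10s + 2t, 2s + 6t)
Step 1: at (-2, -1), ∇E = (-22, -10) → (-2, -1) − 0.05·(-22, -10) = (-0.9, -0.5)
Step 2: at (-0.9, -0.5), ∇E = (-10, -4.8) → (-0.9, -0.5) − 0.05·(-10, -4.8) = (-0.4, -0.26)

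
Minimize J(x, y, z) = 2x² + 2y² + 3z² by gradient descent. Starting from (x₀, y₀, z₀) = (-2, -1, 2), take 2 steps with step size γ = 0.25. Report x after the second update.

0

∇J = (4x, 4y, 6z)
Step 1: at (-2, -1, 2), ∇J = (-8, -4, 12) → (-2, -1, 2) − 0.25·(-8, -4, 12) = (0, 0, -1)
Step 2: at (0, 0, -1), ∇J = (0, 0, -6) → (0, 0, -1) − 0.25·(0, 0, -6) = (0, 0, 0.5)
x = 0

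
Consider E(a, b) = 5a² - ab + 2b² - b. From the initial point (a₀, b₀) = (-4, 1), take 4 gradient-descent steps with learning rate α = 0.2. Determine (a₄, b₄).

(-4.5648, 1.0016)

∇E = (10a - b, -a + 4b - 1)
(a₁, b₁) = (-4, 1) − 0.2·(-41, 7) = (4.2, -0.4)
(a₂, b₂) = (4.2, -0.4) − 0.2·(42.4, -6.8) = (-4.28, 0.96)
(a₃, b₃) = (-4.28, 0.96) − 0.2·(-43.76, 7.12) = (4.472, -0.464)
(a₄, b₄) = (4.472, -0.464) − 0.2·(45.184, -7.328) = (-4.5648, 1.0016)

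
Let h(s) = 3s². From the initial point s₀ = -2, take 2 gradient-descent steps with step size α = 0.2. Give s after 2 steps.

-0.08

h′(s) = 6s
Step 1: h′(-2) = -12; s₁ = -2 − 0.2·(-12) = 0.4
Step 2: h′(0.4) = 2.4; s₂ = 0.4 − 0.2·2.4 = -0.08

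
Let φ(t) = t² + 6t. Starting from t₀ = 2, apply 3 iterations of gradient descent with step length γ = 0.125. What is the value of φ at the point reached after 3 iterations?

φ′(t) = 2t + 6
Step 1: φ′(2) = 10; t₁ = 2 − 0.125·10 = 0.75
Step 2: φ′(0.75) = 7.5; t₂ = 0.75 − 0.125·7.5 = -0.1875
Step 3: φ′(-0.1875) = 5.625; t₃ = -0.1875 − 0.125·5.625 = -0.890625
φ(-0.890625) = -4.550537109375

-4.550537109375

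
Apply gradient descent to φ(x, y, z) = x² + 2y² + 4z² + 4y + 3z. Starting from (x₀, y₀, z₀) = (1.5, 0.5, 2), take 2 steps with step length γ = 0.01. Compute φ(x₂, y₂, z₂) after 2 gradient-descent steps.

∇φ = (2x, 4y + 4, 8z + 3)
(x₁, y₁, z₁) = (1.5, 0.5, 2) − 0.01·(3, 6, 19) = (1.47, 0.44, 1.81)
(x₂, y₂, z₂) = (1.47, 0.44, 1.81) − 0.01·(2.94, 5.76, 17.48) = (1.4406, 0.3824, 1.6352)
φ(1.4406, 0.3824, 1.6352) = 19.49850404

19.49850404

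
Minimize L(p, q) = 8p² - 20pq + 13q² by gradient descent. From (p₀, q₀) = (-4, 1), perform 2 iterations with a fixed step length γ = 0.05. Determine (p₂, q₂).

∇L = (16p - 20q, -20p + 26q)
Step 1: at (-4, 1), ∇L = (-84, 106) → (-4, 1) − 0.05·(-84, 106) = (0.2, -4.3)
Step 2: at (0.2, -4.3), ∇L = (89.2, -115.8) → (0.2, -4.3) − 0.05·(89.2, -115.8) = (-4.26, 1.49)

(-4.26, 1.49)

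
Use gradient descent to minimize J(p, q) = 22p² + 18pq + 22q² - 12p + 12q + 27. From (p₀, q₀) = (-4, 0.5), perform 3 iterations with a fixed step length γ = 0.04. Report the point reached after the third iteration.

∇J = (44p + 18q - 12, 18p + 44q + 12)
Step 1: at (-4, 0.5), ∇J = (-179, -38) → (-4, 0.5) − 0.04·(-179, -38) = (3.16, 2.02)
Step 2: at (3.16, 2.02), ∇J = (163.4, 157.76) → (3.16, 2.02) − 0.04·(163.4, 157.76) = (-3.376, -4.2904)
Step 3: at (-3.376, -4.2904), ∇J = (-237.7712, -237.5456) → (-3.376, -4.2904) − 0.04·(-237.7712, -237.5456) = (6.134848, 5.211424)

(6.134848, 5.211424)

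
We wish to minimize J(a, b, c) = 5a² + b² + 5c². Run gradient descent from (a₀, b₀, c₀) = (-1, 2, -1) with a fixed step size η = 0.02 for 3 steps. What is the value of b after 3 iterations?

1.769472

∇J = (10a, 2b, 10c)
(a₁, b₁, c₁) = (-1, 2, -1) − 0.02·(-10, 4, -10) = (-0.8, 1.92, -0.8)
(a₂, b₂, c₂) = (-0.8, 1.92, -0.8) − 0.02·(-8, 3.84, -8) = (-0.64, 1.8432, -0.64)
(a₃, b₃, c₃) = (-0.64, 1.8432, -0.64) − 0.02·(-6.4, 3.6864, -6.4) = (-0.512, 1.769472, -0.512)
b = 1.769472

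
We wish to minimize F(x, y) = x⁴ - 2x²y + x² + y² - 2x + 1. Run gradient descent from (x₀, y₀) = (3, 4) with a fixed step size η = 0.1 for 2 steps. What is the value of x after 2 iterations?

∇F = (4x³ - 4xy + 2x - 2, -2x² + 2y)
(x₁, y₁) = (3, 4) − 0.1·(64, -10) = (-3.4, 5)
(x₂, y₂) = (-3.4, 5) − 0.1·(-98.016, -13.12) = (6.4016, 6.312)
x = 6.4016

6.4016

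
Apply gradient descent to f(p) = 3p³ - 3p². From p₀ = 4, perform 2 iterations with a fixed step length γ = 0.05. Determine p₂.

-4.4

f′(p) = 9p² - 6p
Step 1: f′(4) = 120; p₁ = 4 − 0.05·120 = -2
Step 2: f′(-2) = 48; p₂ = -2 − 0.05·48 = -4.4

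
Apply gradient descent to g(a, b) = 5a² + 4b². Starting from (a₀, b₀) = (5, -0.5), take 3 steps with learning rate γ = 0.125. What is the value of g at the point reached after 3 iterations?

∇g = (10a, 8b)
(a₁, b₁) = (5, -0.5) − 0.125·(50, -4) = (-1.25, 0)
(a₂, b₂) = (-1.25, 0) − 0.125·(-12.5, 0) = (0.3125, 0)
(a₃, b₃) = (0.3125, 0) − 0.125·(3.125, 0) = (-0.078125, 0)
g(-0.078125, 0) = 0.030517578125

0.030517578125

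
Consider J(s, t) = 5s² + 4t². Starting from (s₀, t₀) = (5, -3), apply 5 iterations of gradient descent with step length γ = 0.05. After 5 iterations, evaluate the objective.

∇J = (10s, 8t)
Step 1: at (5, -3), ∇J = (50, -24) → (5, -3) − 0.05·(50, -24) = (2.5, -1.8)
Step 2: at (2.5, -1.8), ∇J = (25, -14.4) → (2.5, -1.8) − 0.05·(25, -14.4) = (1.25, -1.08)
Step 3: at (1.25, -1.08), ∇J = (12.5, -8.64) → (1.25, -1.08) − 0.05·(12.5, -8.64) = (0.625, -0.648)
Step 4: at (0.625, -0.648), ∇J = (6.25, -5.184) → (0.625, -0.648) − 0.05·(6.25, -5.184) = (0.3125, -0.3888)
Step 5: at (0.3125, -0.3888), ∇J = (3.125, -3.1104) → (0.3125, -0.3888) − 0.05·(3.125, -3.1104) = (0.15625, -0.23328)
J(0.15625, -0.23328) = 0.3397485461

0.3397485461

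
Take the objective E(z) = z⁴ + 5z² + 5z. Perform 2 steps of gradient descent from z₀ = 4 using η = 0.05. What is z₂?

E′(z) = 4z³ + 10z + 5
z₁ = 4 − 0.05·301 = -11.05
z₂ = -11.05 − 0.05·(-5502.4305) = 264.071525

264.071525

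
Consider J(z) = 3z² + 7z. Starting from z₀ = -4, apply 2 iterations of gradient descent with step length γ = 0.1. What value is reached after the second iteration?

-1.62

J′(z) = 6z + 7
z₁ = -4 − 0.1·(-17) = -2.3
z₂ = -2.3 − 0.1·(-6.8) = -1.62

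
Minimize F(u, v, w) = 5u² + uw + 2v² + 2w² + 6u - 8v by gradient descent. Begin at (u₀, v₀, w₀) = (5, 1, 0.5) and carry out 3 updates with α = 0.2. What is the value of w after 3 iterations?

-0.84

∇F = (10u + w + 6, 4v - 8, u + 4w)
Step 1: at (5, 1, 0.5), ∇F = (56.5, -4, 7) → (5, 1, 0.5) − 0.2·(56.5, -4, 7) = (-6.3, 1.8, -0.9)
Step 2: at (-6.3, 1.8, -0.9), ∇F = (-57.9, -0.8, -9.9) → (-6.3, 1.8, -0.9) − 0.2·(-57.9, -0.8, -9.9) = (5.28, 1.96, 1.08)
Step 3: at (5.28, 1.96, 1.08), ∇F = (59.88, -0.16, 9.6) → (5.28, 1.96, 1.08) − 0.2·(59.88, -0.16, 9.6) = (-6.696, 1.992, -0.84)
w = -0.84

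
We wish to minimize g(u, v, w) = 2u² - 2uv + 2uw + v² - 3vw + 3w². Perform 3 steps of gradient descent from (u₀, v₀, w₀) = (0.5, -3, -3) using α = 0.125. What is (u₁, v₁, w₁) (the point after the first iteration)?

(0.25, -3.25, -2)

∇g = (4u - 2v + 2w, -2u + 2v - 3w, 2u - 3v + 6w)
(u₁, v₁, w₁) = (0.5, -3, -3) − 0.125·(2, 2, -8) = (0.25, -3.25, -2)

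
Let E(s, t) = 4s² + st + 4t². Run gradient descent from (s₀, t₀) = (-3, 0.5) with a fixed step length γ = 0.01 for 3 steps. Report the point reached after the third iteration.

∇E = (8s + t, s + 8t)
Step 1: at (-3, 0.5), ∇E = (-23.5, 1) → (-3, 0.5) − 0.01·(-23.5, 1) = (-2.765, 0.49)
Step 2: at (-2.765, 0.49), ∇E = (-21.63, 1.155) → (-2.765, 0.49) − 0.01·(-21.63, 1.155) = (-2.5487, 0.47845)
Step 3: at (-2.5487, 0.47845), ∇E = (-19.91115, 1.2789) → (-2.5487, 0.47845) − 0.01·(-19.91115, 1.2789) = (-2.3495885, 0.465661)

(-2.3495885, 0.465661)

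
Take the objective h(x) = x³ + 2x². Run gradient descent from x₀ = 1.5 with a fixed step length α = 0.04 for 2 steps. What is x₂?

0.713988

h′(x) = 3x² + 4x
Step 1: h′(1.5) = 12.75; x₁ = 1.5 − 0.04·12.75 = 0.99
Step 2: h′(0.99) = 6.9003; x₂ = 0.99 − 0.04·6.9003 = 0.713988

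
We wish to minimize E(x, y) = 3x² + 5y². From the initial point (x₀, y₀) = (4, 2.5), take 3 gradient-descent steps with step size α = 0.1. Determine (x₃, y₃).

(0.256, 0)

∇E = (6x, 10y)
(x₁, y₁) = (4, 2.5) − 0.1·(24, 25) = (1.6, 0)
(x₂, y₂) = (1.6, 0) − 0.1·(9.6, 0) = (0.64, 0)
(x₃, y₃) = (0.64, 0) − 0.1·(3.84, 0) = (0.256, 0)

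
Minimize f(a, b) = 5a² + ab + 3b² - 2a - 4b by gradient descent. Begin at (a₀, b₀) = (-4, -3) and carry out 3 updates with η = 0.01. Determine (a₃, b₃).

∇f = (10a + b - 2, a + 6b - 4)
Step 1: at (-4, -3), ∇f = (-45, -26) → (-4, -3) − 0.01·(-45, -26) = (-3.55, -2.74)
Step 2: at (-3.55, -2.74), ∇f = (-40.24, -23.99) → (-3.55, -2.74) − 0.01·(-40.24, -23.99) = (-3.1476, -2.5001)
Step 3: at (-3.1476, -2.5001), ∇f = (-35.9761, -22.1482) → (-3.1476, -2.5001) − 0.01·(-35.9761, -22.1482) = (-2.787839, -2.278618)

(-2.787839, -2.278618)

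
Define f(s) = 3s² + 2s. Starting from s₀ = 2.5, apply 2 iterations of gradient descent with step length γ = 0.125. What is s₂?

-0.15625

f′(s) = 6s + 2
Step 1: f′(2.5) = 17; s₁ = 2.5 − 0.125·17 = 0.375
Step 2: f′(0.375) = 4.25; s₂ = 0.375 − 0.125·4.25 = -0.15625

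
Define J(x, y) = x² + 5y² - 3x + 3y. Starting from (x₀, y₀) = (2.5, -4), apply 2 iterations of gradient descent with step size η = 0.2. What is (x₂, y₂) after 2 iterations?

(1.86, -4)

∇J = (2x - 3, 10y + 3)
Step 1: at (2.5, -4), ∇J = (2, -37) → (2.5, -4) − 0.2·(2, -37) = (2.1, 3.4)
Step 2: at (2.1, 3.4), ∇J = (1.2, 37) → (2.1, 3.4) − 0.2·(1.2, 37) = (1.86, -4)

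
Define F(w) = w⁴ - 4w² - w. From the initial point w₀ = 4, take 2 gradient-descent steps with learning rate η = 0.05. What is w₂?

F′(w) = 4w³ - 8w - 1
w₁ = 4 − 0.05·223 = -7.15
w₂ = -7.15 − 0.05·(-1405.9035) = 63.145175

63.145175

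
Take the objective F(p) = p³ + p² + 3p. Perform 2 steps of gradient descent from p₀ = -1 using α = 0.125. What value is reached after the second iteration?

-2.34375

F′(p) = 3p² + 2p + 3
p₁ = -1 − 0.125·4 = -1.5
p₂ = -1.5 − 0.125·6.75 = -2.34375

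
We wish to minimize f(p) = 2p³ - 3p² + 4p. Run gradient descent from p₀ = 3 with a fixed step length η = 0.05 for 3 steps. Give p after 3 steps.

f′(p) = 6p² - 6p + 4
p₁ = 3 − 0.05·40 = 1
p₂ = 1 − 0.05·4 = 0.8
p₃ = 0.8 − 0.05·3.04 = 0.648

0.648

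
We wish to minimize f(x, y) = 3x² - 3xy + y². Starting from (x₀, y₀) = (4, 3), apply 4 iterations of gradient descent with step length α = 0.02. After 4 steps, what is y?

3.35668272

∇f = (6x - 3y, -3x + 2y)
(x₁, y₁) = (4, 3) − 0.02·(15, -6) = (3.7, 3.12)
(x₂, y₂) = (3.7, 3.12) − 0.02·(12.84, -4.86) = (3.4432, 3.2172)
(x₃, y₃) = (3.4432, 3.2172) − 0.02·(11.0076, -3.8952) = (3.223048, 3.295104)
(x₄, y₄) = (3.223048, 3.295104) − 0.02·(9.452976, -3.078936) = (3.03398848, 3.35668272)
y = 3.35668272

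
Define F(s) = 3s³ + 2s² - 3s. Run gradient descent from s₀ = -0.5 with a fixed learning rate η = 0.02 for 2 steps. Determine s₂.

-0.3850445

F′(s) = 9s² + 4s - 3
Step 1: F′(-0.5) = -2.75; s₁ = -0.5 − 0.02·(-2.75) = -0.445
Step 2: F′(-0.445) = -2.997775; s₂ = -0.445 − 0.02·(-2.997775) = -0.3850445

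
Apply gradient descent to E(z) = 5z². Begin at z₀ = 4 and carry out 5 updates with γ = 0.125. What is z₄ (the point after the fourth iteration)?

E′(z) = 10z
Step 1: E′(4) = 40; z₁ = 4 − 0.125·40 = -1
Step 2: E′(-1) = -10; z₂ = -1 − 0.125·(-10) = 0.25
Step 3: E′(0.25) = 2.5; z₃ = 0.25 − 0.125·2.5 = -0.0625
Step 4: E′(-0.0625) = -0.625; z₄ = -0.0625 − 0.125·(-0.625) = 0.015625

0.015625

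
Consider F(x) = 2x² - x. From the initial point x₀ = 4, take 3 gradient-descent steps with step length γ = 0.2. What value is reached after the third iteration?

0.28

F′(x) = 4x - 1
x₁ = 4 − 0.2·15 = 1
x₂ = 1 − 0.2·3 = 0.4
x₃ = 0.4 − 0.2·0.6 = 0.28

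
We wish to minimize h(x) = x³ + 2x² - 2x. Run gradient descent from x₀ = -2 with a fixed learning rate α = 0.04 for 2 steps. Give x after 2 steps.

-2.186368

h′(x) = 3x² + 4x - 2
Step 1: h′(-2) = 2; x₁ = -2 − 0.04·2 = -2.08
Step 2: h′(-2.08) = 2.6592; x₂ = -2.08 − 0.04·2.6592 = -2.186368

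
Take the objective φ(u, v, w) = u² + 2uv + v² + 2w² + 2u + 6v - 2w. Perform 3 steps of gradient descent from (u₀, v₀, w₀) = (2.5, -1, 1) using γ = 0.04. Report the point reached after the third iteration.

∇φ = (2u + 2v + 2, 2u + 2v + 6, 4w - 2)
(u₁, v₁, w₁) = (2.5, -1, 1) − 0.04·(5, 9, 2) = (2.3, -1.36, 0.92)
(u₂, v₂, w₂) = (2.3, -1.36, 0.92) − 0.04·(3.88, 7.88, 1.68) = (2.1448, -1.6752, 0.8528)
(u₃, v₃, w₃) = (2.1448, -1.6752, 0.8528) − 0.04·(2.9392, 6.9392, 1.4112) = (2.027232, -1.952768, 0.796352)

(2.027232, -1.952768, 0.796352)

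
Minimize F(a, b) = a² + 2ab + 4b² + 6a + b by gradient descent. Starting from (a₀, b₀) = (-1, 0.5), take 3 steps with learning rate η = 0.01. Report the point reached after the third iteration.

∇F = (2a + 2b + 6, 2a + 8b + 1)
Step 1: at (-1, 0.5), ∇F = (5, 3) → (-1, 0.5) − 0.01·(5, 3) = (-1.05, 0.47)
Step 2: at (-1.05, 0.47), ∇F = (4.84, 2.66) → (-1.05, 0.47) − 0.01·(4.84, 2.66) = (-1.0984, 0.4434)
Step 3: at (-1.0984, 0.4434), ∇F = (4.69, 2.3504) → (-1.0984, 0.4434) − 0.01·(4.69, 2.3504) = (-1.1453, 0.419896)

(-1.1453, 0.419896)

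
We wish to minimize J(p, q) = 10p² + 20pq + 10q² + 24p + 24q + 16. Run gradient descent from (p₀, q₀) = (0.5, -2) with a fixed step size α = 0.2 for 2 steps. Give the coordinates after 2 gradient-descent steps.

(-6.7, -9.2)

∇J = (20p + 20q + 24, 20p + 20q + 24)
(p₁, q₁) = (0.5, -2) − 0.2·(-6, -6) = (1.7, -0.8)
(p₂, q₂) = (1.7, -0.8) − 0.2·(42, 42) = (-6.7, -9.2)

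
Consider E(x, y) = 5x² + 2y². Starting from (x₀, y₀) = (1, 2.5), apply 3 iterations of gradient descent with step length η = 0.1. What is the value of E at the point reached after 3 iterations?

∇E = (10x, 4y)
(x₁, y₁) = (1, 2.5) − 0.1·(10, 10) = (0, 1.5)
(x₂, y₂) = (0, 1.5) − 0.1·(0, 6) = (0, 0.9)
(x₃, y₃) = (0, 0.9) − 0.1·(0, 3.6) = (0, 0.54)
E(0, 0.54) = 0.5832

0.5832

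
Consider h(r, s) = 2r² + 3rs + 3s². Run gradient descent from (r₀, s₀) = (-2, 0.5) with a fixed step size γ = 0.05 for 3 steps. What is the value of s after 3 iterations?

0.71

∇h = (4r + 3s, 3r + 6s)
(r₁, s₁) = (-2, 0.5) − 0.05·(-6.5, -3) = (-1.675, 0.65)
(r₂, s₂) = (-1.675, 0.65) − 0.05·(-4.75, -1.125) = (-1.4375, 0.70625)
(r₃, s₃) = (-1.4375, 0.70625) − 0.05·(-3.63125, -0.075) = (-1.2559375, 0.71)
s = 0.71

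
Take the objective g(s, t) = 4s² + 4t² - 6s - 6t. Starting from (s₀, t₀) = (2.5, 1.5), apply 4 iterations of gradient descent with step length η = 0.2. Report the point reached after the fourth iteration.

∇g = (8s - 6, 8t - 6)
Step 1: at (2.5, 1.5), ∇g = (14, 6) → (2.5, 1.5) − 0.2·(14, 6) = (-0.3, 0.3)
Step 2: at (-0.3, 0.3), ∇g = (-8.4, -3.6) → (-0.3, 0.3) − 0.2·(-8.4, -3.6) = (1.38, 1.02)
Step 3: at (1.38, 1.02), ∇g = (5.04, 2.16) → (1.38, 1.02) − 0.2·(5.04, 2.16) = (0.372, 0.588)
Step 4: at (0.372, 0.588), ∇g = (-3.024, -1.296) → (0.372, 0.588) − 0.2·(-3.024, -1.296) = (0.9768, 0.8472)

(0.9768, 0.8472)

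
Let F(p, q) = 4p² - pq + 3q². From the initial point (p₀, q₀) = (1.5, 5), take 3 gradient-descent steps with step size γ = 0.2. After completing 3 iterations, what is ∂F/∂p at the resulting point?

1.288

∇F = (8p - q, -p + 6q)
(p₁, q₁) = (1.5, 5) − 0.2·(7, 28.5) = (0.1, -0.7)
(p₂, q₂) = (0.1, -0.7) − 0.2·(1.5, -4.3) = (-0.2, 0.16)
(p₃, q₃) = (-0.2, 0.16) − 0.2·(-1.76, 1.16) = (0.152, -0.072)
∂F/∂p at (0.152, -0.072) = 1.288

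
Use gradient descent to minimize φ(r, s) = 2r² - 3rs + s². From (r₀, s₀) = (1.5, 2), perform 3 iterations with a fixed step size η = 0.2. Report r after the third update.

∇φ = (4r - 3s, -3r + 2s)
(r₁, s₁) = (1.5, 2) − 0.2·(0, -0.5) = (1.5, 2.1)
(r₂, s₂) = (1.5, 2.1) − 0.2·(-0.3, -0.3) = (1.56, 2.16)
(r₃, s₃) = (1.56, 2.16) − 0.2·(-0.24, -0.36) = (1.608, 2.232)
r = 1.608

1.608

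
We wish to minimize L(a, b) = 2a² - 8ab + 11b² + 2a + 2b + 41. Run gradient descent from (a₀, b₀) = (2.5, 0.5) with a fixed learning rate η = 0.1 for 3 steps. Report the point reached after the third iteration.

(0.644, 1.56)

∇L = (4a - 8b + 2, -8a + 22b + 2)
Step 1: at (2.5, 0.5), ∇L = (8, -7) → (2.5, 0.5) − 0.1·(8, -7) = (1.7, 1.2)
Step 2: at (1.7, 1.2), ∇L = (-0.8, 14.8) → (1.7, 1.2) − 0.1·(-0.8, 14.8) = (1.78, -0.28)
Step 3: at (1.78, -0.28), ∇L = (11.36, -18.4) → (1.78, -0.28) − 0.1·(11.36, -18.4) = (0.644, 1.56)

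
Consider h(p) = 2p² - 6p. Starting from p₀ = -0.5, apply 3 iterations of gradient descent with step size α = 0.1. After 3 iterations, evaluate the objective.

h′(p) = 4p - 6
p₁ = -0.5 − 0.1·(-8) = 0.3
p₂ = 0.3 − 0.1·(-4.8) = 0.78
p₃ = 0.78 − 0.1·(-2.88) = 1.068
h(1.068) = -4.126752

-4.126752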